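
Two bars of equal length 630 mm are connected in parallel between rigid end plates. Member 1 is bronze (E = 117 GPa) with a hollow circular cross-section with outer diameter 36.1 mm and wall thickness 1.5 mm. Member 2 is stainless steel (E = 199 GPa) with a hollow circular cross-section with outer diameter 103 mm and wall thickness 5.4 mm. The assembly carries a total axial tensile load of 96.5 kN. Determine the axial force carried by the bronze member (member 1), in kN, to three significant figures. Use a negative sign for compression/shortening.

A_1 = 163 mm².
A_2 = 1656 mm².
Equal strain + equilibrium ⇒ each member carries load in proportion to AE: A₁E₁ = 19080000 N, A₂E₂ = 329500000 N, ΣAE = 348600000 N.
F₁ = P·A₁E₁/ΣAE = 96500·19080000/348600000 = 5281 N.

5.28 kN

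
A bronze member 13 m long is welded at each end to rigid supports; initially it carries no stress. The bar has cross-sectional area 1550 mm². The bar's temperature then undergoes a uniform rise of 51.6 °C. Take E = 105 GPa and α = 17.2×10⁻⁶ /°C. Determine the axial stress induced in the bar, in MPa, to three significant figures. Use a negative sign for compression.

Free thermal expansion αLΔT = 17.2e-6 · 13000 · 51.6 = 11.54 mm.
The walls impose strain ε = −(11.54)/13000 = -8.8752e-04; σ = Eε = 105000 · -8.8752e-04 = -93.19 MPa.

-93.2 MPa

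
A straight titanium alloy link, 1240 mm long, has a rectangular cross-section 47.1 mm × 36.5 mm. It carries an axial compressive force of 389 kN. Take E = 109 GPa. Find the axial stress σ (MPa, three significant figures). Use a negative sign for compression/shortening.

-226 MPa

A = 1719 mm².
σ = N/A = -389000/1719 = -226.3 MPa.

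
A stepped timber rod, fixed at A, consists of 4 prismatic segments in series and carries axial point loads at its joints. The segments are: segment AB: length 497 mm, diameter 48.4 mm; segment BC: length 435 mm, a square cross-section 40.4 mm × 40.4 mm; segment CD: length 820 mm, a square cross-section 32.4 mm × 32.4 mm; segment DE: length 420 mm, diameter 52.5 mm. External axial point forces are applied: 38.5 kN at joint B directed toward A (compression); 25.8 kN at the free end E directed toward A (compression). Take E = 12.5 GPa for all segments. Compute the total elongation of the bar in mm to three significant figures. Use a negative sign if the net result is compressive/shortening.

-3.95 mm

Internal axial forces (sectioning from the free end, tension +): N_DE = -25.8 kN, N_CD = -25.8 kN, N_BC = -25.8 kN, N_AB = -64.3 kN.
A_AB = 1840 mm².
A_BC = 1632 mm².
A_CD = 1050 mm².
A_DE = 2165 mm².
δ_AB = -64300·497/(1840·12500) = -1.39 mm
δ_BC = -25800·435/(1632·12500) = -0.5501 mm
δ_CD = -25800·820/(1050·12500) = -1.612 mm
δ_DE = -25800·420/(2165·12500) = -0.4005 mm
δ = Σδ_i = -3.952 mm.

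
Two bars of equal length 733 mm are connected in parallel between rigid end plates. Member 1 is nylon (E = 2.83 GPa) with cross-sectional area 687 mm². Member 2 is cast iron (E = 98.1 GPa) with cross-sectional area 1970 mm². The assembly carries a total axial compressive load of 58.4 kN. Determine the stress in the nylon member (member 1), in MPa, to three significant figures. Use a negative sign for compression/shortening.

-0.847 MPa

Equal strain + equilibrium ⇒ each member carries load in proportion to AE: A₁E₁ = 1944000 N, A₂E₂ = 193300000 N, ΣAE = 195200000 N.
σ₁ = P·E₁/ΣAE = -58400·2830/195200000 = -0.8467 MPa.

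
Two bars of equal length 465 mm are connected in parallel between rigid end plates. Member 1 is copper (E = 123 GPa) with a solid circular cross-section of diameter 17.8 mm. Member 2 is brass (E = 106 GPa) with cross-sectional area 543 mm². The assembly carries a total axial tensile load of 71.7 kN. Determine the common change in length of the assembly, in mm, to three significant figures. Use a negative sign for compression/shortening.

A_1 = 248.8 mm².
Equal strain + equilibrium ⇒ each member carries load in proportion to AE: A₁E₁ = 30610000 N, A₂E₂ = 57560000 N, ΣAE = 88170000 N.
δ = PL/ΣAE = 71700·465/88170000 = 0.3782 mm.

0.378 mm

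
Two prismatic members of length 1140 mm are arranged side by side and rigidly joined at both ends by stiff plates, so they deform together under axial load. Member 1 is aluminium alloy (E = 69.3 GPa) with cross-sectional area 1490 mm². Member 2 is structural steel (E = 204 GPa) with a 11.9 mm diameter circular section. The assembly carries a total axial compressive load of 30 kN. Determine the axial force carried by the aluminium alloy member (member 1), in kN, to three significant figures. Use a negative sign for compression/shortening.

-24.6 kN

A_2 = 111.2 mm².
Equal strain + equilibrium ⇒ each member carries load in proportion to AE: A₁E₁ = 103300000 N, A₂E₂ = 22690000 N, ΣAE = 125900000 N.
F₁ = P·A₁E₁/ΣAE = -30000·103300000/125900000 = -24600 N.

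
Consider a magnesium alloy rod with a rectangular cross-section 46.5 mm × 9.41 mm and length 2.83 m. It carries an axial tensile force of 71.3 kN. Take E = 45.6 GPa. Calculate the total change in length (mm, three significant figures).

10.1 mm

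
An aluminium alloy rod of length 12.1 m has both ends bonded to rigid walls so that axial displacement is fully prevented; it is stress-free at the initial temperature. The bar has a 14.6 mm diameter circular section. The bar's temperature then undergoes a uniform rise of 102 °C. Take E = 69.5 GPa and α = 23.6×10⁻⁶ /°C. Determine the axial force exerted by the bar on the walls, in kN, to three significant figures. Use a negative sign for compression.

-28.0 kN

Free thermal expansion αLΔT = 23.6e-6 · 12100 · 102 = 29.13 mm.
The walls impose strain ε = −(29.13)/12100 = -2.4072e-03; σ = Eε = 69500 · -2.4072e-03 = -167.3 MPa.
Wall reaction R = σ·A = -167.3·167.4 = -28010 N = -28.01 kN.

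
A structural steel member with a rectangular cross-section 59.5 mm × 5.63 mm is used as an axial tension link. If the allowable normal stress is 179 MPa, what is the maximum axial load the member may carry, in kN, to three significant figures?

60.0 kN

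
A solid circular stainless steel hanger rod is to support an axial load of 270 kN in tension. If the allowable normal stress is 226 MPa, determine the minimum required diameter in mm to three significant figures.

39.0 mm

Required area A ≥ P/σ_allow = 270000/226 = 1195 mm².
For a solid circular section, d ≥ √(4A/π) = 39 mm.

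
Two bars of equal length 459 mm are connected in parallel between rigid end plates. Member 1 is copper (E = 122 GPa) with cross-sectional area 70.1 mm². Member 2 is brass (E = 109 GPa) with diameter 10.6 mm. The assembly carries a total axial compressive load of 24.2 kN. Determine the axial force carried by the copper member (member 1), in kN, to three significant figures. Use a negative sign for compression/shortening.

-11.4 kN

A_2 = 88.25 mm².
Equal strain + equilibrium ⇒ each member carries load in proportion to AE: A₁E₁ = 8552000 N, A₂E₂ = 9619000 N, ΣAE = 18170000 N.
F₁ = P·A₁E₁/ΣAE = -24200·8552000/18170000 = -11390 N.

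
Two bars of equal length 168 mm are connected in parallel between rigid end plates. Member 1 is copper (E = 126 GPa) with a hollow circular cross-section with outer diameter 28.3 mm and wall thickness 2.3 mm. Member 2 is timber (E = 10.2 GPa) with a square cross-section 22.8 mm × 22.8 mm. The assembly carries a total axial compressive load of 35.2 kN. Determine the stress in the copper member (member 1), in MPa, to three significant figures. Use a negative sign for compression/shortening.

-153 MPa

A_1 = 187.9 mm².
A_2 = 519.8 mm².
Equal strain + equilibrium ⇒ each member carries load in proportion to AE: A₁E₁ = 23670000 N, A₂E₂ = 5302000 N, ΣAE = 28970000 N.
σ₁ = P·E₁/ΣAE = -35200·126000/28970000 = -153.1 MPa.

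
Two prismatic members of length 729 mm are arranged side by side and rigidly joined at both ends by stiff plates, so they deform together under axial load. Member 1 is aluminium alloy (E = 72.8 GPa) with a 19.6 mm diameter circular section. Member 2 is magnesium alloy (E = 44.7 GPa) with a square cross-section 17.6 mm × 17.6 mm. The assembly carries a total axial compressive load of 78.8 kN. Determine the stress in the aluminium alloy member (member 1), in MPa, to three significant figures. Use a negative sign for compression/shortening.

A_1 = 301.7 mm².
A_2 = 309.8 mm².
Equal strain + equilibrium ⇒ each member carries load in proportion to AE: A₁E₁ = 21970000 N, A₂E₂ = 13850000 N, ΣAE = 35810000 N.
σ₁ = P·E₁/ΣAE = -78800·72800/35810000 = -160.2 MPa.

-160 MPa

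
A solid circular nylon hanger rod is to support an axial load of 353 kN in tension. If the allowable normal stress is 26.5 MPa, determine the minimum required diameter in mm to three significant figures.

Required area A ≥ P/σ_allow = 353000/26.5 = 13320 mm².
For a solid circular section, d ≥ √(4A/π) = 130.2 mm.

130 mm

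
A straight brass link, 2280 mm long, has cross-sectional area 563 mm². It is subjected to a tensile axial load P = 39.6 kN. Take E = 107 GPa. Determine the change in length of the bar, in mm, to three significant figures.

δ_mech = NL/(AE) = 39600·2280/(563·107000) = 1.499 mm.

1.50 mm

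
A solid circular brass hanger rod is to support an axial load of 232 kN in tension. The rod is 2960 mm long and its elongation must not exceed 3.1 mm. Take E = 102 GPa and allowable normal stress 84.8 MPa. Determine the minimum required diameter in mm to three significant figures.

59.0 mm

Required area A ≥ P/σ_allow = 232000/84.8 = 2736 mm².
For a solid circular section, d ≥ √(4A/π) = 59.02 mm.
Elongation limit: A ≥ PL/(Eδ_allow) = 232000·2960/(102000·3.1) = 2172 mm² ⇒ d ≥ 52.59 mm.
The stress limit governs.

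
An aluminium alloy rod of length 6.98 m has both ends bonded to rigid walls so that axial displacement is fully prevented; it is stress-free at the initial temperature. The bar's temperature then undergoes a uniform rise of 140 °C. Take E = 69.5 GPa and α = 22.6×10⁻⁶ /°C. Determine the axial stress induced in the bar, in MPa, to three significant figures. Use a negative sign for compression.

-220 MPa

Free thermal expansion αLΔT = 22.6e-6 · 6980 · 140 = 22.08 mm.
The walls impose strain ε = −(22.08)/6980 = -3.1640e-03; σ = Eε = 69500 · -3.1640e-03 = -219.9 MPa.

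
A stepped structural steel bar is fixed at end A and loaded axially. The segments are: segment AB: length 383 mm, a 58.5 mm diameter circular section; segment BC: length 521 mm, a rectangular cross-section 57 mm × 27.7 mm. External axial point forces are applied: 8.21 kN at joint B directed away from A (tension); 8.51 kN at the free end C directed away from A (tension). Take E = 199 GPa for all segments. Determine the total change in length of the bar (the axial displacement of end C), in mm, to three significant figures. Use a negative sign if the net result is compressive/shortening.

0.0261 mm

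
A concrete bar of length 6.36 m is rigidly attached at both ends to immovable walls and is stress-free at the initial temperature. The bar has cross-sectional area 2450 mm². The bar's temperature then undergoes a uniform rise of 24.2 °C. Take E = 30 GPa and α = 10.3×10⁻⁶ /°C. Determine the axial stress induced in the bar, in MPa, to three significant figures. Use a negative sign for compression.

Free thermal expansion αLΔT = 10.3e-6 · 6360 · 24.2 = 1.585 mm.
The walls impose strain ε = −(1.585)/6360 = -2.4926e-04; σ = Eε = 30000 · -2.4926e-04 = -7.478 MPa.

-7.48 MPa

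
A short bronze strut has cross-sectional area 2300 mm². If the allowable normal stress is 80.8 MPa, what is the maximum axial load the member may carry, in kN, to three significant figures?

186 kN

P_max = σ_allow · A = 80.8 · 2300 = 185800 N = 185.8 kN.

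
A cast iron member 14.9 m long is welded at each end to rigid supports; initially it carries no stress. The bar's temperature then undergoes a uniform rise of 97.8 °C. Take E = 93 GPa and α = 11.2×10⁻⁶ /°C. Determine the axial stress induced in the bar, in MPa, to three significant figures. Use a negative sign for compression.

-102 MPa

Free thermal expansion αLΔT = 11.2e-6 · 14900 · 97.8 = 16.32 mm.
The walls impose strain ε = −(16.32)/14900 = -1.0954e-03; σ = Eε = 93000 · -1.0954e-03 = -101.9 MPa.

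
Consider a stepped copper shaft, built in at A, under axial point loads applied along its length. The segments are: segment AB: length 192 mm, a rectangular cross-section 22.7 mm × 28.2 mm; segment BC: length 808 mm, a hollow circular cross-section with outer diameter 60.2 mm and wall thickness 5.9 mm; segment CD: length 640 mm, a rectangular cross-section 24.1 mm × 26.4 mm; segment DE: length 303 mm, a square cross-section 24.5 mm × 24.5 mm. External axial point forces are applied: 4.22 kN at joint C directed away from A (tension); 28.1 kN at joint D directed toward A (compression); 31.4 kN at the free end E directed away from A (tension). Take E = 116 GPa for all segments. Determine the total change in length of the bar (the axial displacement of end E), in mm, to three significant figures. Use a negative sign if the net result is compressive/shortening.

0.237 mm

Internal axial forces (sectioning from the free end, tension +): N_DE = 31.4 kN, N_CD = 3.3 kN, N_BC = 7.52 kN, N_AB = 7.52 kN.
A_AB = 640.1 mm².
A_BC = 1006 mm².
A_CD = 636.2 mm².
A_DE = 600.2 mm².
δ_AB = 7520·192/(640.1·116000) = 0.01944 mm
δ_BC = 7520·808/(1006·116000) = 0.05204 mm
δ_CD = 3300·640/(636.2·116000) = 0.02862 mm
δ_DE = 31400·303/(600.2·116000) = 0.1366 mm
δ = Σδ_i = 0.2367 mm.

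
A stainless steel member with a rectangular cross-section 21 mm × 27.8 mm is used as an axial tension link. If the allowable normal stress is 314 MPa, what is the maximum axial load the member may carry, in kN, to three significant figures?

A = 583.8 mm².
P_max = σ_allow · A = 314 · 583.8 = 183300 N = 183.3 kN.

183 kN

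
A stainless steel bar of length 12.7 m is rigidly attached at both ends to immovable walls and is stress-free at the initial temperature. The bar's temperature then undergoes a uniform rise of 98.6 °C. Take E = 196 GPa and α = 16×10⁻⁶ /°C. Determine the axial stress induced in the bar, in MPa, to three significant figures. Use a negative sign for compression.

Free thermal expansion αLΔT = 16e-6 · 12700 · 98.6 = 20.04 mm.
The walls impose strain ε = −(20.04)/12700 = -1.5776e-03; σ = Eε = 196000 · -1.5776e-03 = -309.2 MPa.

-309 MPa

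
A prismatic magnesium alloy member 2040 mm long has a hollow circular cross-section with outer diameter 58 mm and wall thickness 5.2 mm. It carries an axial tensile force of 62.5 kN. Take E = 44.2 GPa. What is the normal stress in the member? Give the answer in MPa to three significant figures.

A = 862.6 mm².
σ = N/A = 62500/862.6 = 72.46 MPa.

72.5 MPa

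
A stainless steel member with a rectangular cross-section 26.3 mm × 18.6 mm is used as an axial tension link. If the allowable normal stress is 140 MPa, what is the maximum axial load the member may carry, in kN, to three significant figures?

68.5 kN

A = 489.2 mm².
P_max = σ_allow · A = 140 · 489.2 = 68490 N = 68.49 kN.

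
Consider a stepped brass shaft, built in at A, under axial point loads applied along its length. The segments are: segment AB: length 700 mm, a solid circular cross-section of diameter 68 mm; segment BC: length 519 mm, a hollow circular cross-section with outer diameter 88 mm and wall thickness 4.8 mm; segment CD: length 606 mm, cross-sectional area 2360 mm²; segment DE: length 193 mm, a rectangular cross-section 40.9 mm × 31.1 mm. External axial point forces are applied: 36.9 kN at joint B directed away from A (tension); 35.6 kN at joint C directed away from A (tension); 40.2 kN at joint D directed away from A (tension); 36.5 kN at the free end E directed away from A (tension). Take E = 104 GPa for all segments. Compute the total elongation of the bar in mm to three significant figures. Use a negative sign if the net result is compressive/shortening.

0.966 mm

Internal axial forces (sectioning from the free end, tension +): N_DE = 36.5 kN, N_CD = 76.7 kN, N_BC = 112.3 kN, N_AB = 149.2 kN.
A_AB = 3632 mm².
A_BC = 1255 mm².
A_DE = 1272 mm².
δ_AB = 149200·700/(3632·104000) = 0.2765 mm
δ_BC = 112300·519/(1255·104000) = 0.4467 mm
δ_CD = 76700·606/(2360·104000) = 0.1894 mm
δ_DE = 36500·193/(1272·104000) = 0.05325 mm
δ = Σδ_i = 0.9658 mm.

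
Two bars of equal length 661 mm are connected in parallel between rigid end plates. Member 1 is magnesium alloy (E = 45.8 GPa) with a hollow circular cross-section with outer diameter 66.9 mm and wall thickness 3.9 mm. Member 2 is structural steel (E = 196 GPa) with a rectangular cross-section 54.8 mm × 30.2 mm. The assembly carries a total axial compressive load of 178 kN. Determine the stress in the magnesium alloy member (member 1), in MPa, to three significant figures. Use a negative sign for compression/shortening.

-22.7 MPa

A_1 = 771.9 mm².
A_2 = 1655 mm².
Equal strain + equilibrium ⇒ each member carries load in proportion to AE: A₁E₁ = 35350000 N, A₂E₂ = 324400000 N, ΣAE = 359700000 N.
σ₁ = P·E₁/ΣAE = -178000·45800/359700000 = -22.66 MPa.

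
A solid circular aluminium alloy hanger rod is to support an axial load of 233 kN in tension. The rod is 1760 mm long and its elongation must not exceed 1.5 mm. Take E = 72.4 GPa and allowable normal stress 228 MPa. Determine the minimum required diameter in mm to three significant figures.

Required area A ≥ P/σ_allow = 233000/228 = 1022 mm².
For a solid circular section, d ≥ √(4A/π) = 36.07 mm.
Elongation limit: A ≥ PL/(Eδ_allow) = 233000·1760/(72400·1.5) = 3776 mm² ⇒ d ≥ 69.34 mm.
The elongation limit governs.

69.3 mm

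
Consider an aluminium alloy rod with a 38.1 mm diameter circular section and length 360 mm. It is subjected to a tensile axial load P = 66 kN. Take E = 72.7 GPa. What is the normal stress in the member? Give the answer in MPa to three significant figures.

57.9 MPa

A = 1140 mm².
σ = N/A = 66000/1140 = 57.89 MPa.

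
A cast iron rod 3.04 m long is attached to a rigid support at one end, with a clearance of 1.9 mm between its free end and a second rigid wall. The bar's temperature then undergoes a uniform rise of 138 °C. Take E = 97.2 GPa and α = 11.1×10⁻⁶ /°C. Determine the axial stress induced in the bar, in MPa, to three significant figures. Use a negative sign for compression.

-88.1 MPa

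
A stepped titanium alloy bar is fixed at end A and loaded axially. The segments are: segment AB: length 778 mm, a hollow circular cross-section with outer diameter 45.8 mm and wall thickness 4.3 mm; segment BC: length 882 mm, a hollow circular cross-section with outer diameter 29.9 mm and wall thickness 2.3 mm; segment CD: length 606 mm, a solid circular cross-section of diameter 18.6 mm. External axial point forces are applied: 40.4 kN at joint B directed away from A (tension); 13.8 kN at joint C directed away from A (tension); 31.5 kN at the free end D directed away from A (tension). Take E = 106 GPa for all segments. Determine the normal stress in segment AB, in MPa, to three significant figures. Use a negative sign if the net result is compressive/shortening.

153 MPa

Internal axial forces (sectioning from the free end, tension +): N_CD = 31.5 kN, N_BC = 45.3 kN, N_AB = 85.7 kN.
A_AB = 560.6 mm².
σ_AB = N_AB/A_AB = 85700/560.6 = 152.9 MPa.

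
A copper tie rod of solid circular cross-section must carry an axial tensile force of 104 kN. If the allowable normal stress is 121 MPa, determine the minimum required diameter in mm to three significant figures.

Required area A ≥ P/σ_allow = 104000/121 = 859.5 mm².
For a solid circular section, d ≥ √(4A/π) = 33.08 mm.

33.1 mm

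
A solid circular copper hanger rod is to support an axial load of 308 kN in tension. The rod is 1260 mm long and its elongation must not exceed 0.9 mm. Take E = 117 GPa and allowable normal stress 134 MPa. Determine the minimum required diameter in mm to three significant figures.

Required area A ≥ P/σ_allow = 308000/134 = 2299 mm².
For a solid circular section, d ≥ √(4A/π) = 54.1 mm.
Elongation limit: A ≥ PL/(Eδ_allow) = 308000·1260/(117000·0.9) = 3685 mm² ⇒ d ≥ 68.5 mm.
The elongation limit governs.

68.5 mm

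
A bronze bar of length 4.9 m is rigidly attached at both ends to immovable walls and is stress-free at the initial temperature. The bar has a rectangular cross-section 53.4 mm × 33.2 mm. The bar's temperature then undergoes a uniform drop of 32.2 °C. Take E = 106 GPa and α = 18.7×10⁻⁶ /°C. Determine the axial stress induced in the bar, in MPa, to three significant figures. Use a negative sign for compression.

63.8 MPa

Free thermal expansion αLΔT = 18.7e-6 · 4900 · -32.2 = -2.95 mm.
The walls impose strain ε = −(-2.95)/4900 = 6.0214e-04; σ = Eε = 106000 · 6.0214e-04 = 63.83 MPa.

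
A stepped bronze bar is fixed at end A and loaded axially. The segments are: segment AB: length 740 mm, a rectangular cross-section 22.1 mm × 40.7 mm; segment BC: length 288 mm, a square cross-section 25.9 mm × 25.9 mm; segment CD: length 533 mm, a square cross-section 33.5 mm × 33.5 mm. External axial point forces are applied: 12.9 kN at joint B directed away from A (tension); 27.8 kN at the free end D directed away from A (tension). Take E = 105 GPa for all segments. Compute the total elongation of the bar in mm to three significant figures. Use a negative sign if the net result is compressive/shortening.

Internal axial forces (sectioning from the free end, tension +): N_CD = 27.8 kN, N_BC = 27.8 kN, N_AB = 40.7 kN.
A_AB = 899.5 mm².
A_BC = 670.8 mm².
A_CD = 1122 mm².
δ_AB = 40700·740/(899.5·105000) = 0.3189 mm
δ_BC = 27800·288/(670.8·105000) = 0.1137 mm
δ_CD = 27800·533/(1122·105000) = 0.1257 mm
δ = Σδ_i = 0.5583 mm.

0.558 mm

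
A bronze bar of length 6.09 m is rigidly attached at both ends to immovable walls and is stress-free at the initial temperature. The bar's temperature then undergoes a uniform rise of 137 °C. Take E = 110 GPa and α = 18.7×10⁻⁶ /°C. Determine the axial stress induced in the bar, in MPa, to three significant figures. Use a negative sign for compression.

-282 MPa

Free thermal expansion αLΔT = 18.7e-6 · 6090 · 137 = 15.6 mm.
The walls impose strain ε = −(15.6)/6090 = -2.5619e-03; σ = Eε = 110000 · -2.5619e-03 = -281.8 MPa.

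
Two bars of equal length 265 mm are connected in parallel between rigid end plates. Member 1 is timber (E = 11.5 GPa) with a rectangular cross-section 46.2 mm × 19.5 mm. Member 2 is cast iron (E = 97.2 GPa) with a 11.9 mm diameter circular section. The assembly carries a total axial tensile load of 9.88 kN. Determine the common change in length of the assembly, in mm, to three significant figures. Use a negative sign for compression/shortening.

0.124 mm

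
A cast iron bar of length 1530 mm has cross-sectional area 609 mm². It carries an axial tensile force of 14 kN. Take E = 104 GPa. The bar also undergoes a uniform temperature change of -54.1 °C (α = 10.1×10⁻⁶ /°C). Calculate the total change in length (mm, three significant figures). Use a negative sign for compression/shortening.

-0.498 mm

δ_mech = NL/(AE) = 14000·1530/(609·104000) = 0.3382 mm.
δ_thermal = αLΔT = 10.1e-6·1530·-54.1 = -0.836 mm.
δ = δ_mech + δ_thermal = -0.4978 mm.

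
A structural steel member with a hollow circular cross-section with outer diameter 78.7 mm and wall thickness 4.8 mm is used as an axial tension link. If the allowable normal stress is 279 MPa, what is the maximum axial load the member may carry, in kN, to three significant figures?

A = 1114 mm².
P_max = σ_allow · A = 279 · 1114 = 310900 N = 310.9 kN.

311 kN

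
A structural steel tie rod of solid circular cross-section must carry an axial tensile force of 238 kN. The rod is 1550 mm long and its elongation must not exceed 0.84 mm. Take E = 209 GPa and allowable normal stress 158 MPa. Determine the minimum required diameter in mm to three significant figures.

51.7 mm

Required area A ≥ P/σ_allow = 238000/158 = 1506 mm².
For a solid circular section, d ≥ √(4A/π) = 43.79 mm.
Elongation limit: A ≥ PL/(Eδ_allow) = 238000·1550/(209000·0.84) = 2101 mm² ⇒ d ≥ 51.72 mm.
The elongation limit governs.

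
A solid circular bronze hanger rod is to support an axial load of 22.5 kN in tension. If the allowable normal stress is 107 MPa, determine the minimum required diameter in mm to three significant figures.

Required area A ≥ P/σ_allow = 22500/107 = 210.3 mm².
For a solid circular section, d ≥ √(4A/π) = 16.36 mm.

16.4 mm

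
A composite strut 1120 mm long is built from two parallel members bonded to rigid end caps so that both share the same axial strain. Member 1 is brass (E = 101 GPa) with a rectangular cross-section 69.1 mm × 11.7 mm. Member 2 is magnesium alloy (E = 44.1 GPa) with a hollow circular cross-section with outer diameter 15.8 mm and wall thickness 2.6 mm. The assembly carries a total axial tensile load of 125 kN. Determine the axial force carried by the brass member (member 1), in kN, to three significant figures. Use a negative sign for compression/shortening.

A_1 = 808.5 mm².
A_2 = 107.8 mm².
Equal strain + equilibrium ⇒ each member carries load in proportion to AE: A₁E₁ = 81660000 N, A₂E₂ = 4755000 N, ΣAE = 86410000 N.
F₁ = P·A₁E₁/ΣAE = 125000·81660000/86410000 = 118100 N.

118 kN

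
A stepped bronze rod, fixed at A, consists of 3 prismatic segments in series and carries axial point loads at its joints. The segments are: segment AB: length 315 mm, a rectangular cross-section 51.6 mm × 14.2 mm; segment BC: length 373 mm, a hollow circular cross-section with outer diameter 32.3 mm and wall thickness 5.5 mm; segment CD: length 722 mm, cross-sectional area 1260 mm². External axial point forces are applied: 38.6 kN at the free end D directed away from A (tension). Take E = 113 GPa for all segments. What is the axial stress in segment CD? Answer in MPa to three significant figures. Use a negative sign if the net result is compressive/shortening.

Internal axial forces (sectioning from the free end, tension +): N_CD = 38.6 kN, N_BC = 38.6 kN, N_AB = 38.6 kN.
σ_CD = N_CD/A_CD = 38600/1260 = 30.63 MPa.

30.6 MPa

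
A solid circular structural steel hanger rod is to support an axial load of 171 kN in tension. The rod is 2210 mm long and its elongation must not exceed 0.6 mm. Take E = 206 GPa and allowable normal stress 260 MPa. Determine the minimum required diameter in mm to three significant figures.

62.4 mm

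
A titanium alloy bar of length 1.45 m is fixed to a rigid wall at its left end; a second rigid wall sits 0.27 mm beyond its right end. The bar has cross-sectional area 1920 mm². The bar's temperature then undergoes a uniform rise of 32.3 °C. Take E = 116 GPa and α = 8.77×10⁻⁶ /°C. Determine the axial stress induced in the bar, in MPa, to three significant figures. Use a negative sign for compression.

-11.3 MPa

Free thermal expansion αLΔT = 8.77e-6 · 1450 · 32.3 = 0.4107 mm.
The walls engage after the gap closes; constrained expansion = 0.4107 − 0.27 = 0.1407 mm.
The walls impose strain ε = −(0.1407)/1450 = -9.7064e-05; σ = Eε = 116000 · -9.7064e-05 = -11.26 MPa.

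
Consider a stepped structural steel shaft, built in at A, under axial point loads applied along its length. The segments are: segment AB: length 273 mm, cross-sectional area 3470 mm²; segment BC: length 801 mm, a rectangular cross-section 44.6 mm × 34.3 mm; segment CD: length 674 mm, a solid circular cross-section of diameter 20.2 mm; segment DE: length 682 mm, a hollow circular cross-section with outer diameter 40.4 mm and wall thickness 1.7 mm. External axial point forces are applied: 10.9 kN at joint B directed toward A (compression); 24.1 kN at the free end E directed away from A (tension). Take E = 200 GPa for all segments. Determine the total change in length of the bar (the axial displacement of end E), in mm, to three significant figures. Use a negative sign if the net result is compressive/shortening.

Internal axial forces (sectioning from the free end, tension +): N_DE = 24.1 kN, N_CD = 24.1 kN, N_BC = 24.1 kN, N_AB = 13.2 kN.
A_BC = 1530 mm².
A_CD = 320.5 mm².
A_DE = 206.7 mm².
δ_AB = 13200·273/(3470·200000) = 0.005193 mm
δ_BC = 24100·801/(1530·200000) = 0.06309 mm
δ_CD = 24100·674/(320.5·200000) = 0.2534 mm
δ_DE = 24100·682/(206.7·200000) = 0.3976 mm
δ = Σδ_i = 0.7193 mm.

0.719 mm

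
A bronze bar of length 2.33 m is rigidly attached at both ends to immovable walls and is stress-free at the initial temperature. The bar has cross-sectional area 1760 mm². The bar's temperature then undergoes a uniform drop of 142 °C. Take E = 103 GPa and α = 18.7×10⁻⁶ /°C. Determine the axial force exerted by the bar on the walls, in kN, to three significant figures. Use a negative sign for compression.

481 kN

Free thermal expansion αLΔT = 18.7e-6 · 2330 · -142 = -6.187 mm.
The walls impose strain ε = −(-6.187)/2330 = 2.6554e-03; σ = Eε = 103000 · 2.6554e-03 = 273.5 MPa.
Wall reaction R = σ·A = 273.5·1760 = 481400 N = 481.4 kN.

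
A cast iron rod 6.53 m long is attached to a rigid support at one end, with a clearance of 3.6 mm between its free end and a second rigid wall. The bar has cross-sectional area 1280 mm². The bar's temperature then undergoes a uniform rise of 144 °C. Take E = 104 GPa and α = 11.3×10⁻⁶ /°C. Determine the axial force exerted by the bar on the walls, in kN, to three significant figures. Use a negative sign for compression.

Free thermal expansion αLΔT = 11.3e-6 · 6530 · 144 = 10.63 mm.
The walls engage after the gap closes; constrained expansion = 10.63 − 3.6 = 7.026 mm.
The walls impose strain ε = −(7.026)/6530 = -1.0759e-03; σ = Eε = 104000 · -1.0759e-03 = -111.9 MPa.
Wall reaction R = σ·A = -111.9·1280 = -143200 N = -143.2 kN.

-143 kN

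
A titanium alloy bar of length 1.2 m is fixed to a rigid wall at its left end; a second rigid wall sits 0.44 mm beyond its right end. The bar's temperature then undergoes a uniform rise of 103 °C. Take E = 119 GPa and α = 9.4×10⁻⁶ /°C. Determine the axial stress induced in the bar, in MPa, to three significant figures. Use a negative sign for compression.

-71.6 MPa

Free thermal expansion αLΔT = 9.4e-6 · 1200 · 103 = 1.162 mm.
The walls engage after the gap closes; constrained expansion = 1.162 − 0.44 = 0.7218 mm.
The walls impose strain ε = −(0.7218)/1200 = -6.0153e-04; σ = Eε = 119000 · -6.0153e-04 = -71.58 MPa.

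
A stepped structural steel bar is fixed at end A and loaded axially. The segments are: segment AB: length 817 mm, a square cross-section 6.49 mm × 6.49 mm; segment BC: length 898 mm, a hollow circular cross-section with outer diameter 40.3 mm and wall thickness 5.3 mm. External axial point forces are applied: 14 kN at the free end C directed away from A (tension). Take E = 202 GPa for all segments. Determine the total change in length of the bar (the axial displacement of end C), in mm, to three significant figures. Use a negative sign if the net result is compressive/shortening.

1.45 mm

Internal axial forces (sectioning from the free end, tension +): N_BC = 14 kN, N_AB = 14 kN.
A_AB = 42.12 mm².
A_BC = 582.8 mm².
δ_AB = 14000·817/(42.12·202000) = 1.344 mm
δ_BC = 14000·898/(582.8·202000) = 0.1068 mm
δ = Σδ_i = 1.451 mm.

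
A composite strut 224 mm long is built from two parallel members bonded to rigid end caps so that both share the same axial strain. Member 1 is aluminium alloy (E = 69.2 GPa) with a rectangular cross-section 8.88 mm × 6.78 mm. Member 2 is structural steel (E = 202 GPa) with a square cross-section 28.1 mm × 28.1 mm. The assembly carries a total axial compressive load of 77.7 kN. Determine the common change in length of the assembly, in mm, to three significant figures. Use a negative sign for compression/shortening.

-0.106 mm

A_1 = 60.21 mm².
A_2 = 789.6 mm².
Equal strain + equilibrium ⇒ each member carries load in proportion to AE: A₁E₁ = 4166000 N, A₂E₂ = 159500000 N, ΣAE = 163700000 N.
δ = PL/ΣAE = -77700·224/163700000 = -0.1063 mm.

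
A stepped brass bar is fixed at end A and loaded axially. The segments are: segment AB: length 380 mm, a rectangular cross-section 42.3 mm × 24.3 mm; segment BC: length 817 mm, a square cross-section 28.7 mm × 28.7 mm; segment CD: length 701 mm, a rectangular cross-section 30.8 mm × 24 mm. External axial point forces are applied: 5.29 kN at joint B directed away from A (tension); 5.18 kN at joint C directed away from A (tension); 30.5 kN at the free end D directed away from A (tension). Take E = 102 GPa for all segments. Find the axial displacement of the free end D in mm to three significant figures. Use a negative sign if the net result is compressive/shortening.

0.779 mm

Internal axial forces (sectioning from the free end, tension +): N_CD = 30.5 kN, N_BC = 35.68 kN, N_AB = 40.97 kN.
A_AB = 1028 mm².
A_BC = 823.7 mm².
A_CD = 739.2 mm².
δ_AB = 40970·380/(1028·102000) = 0.1485 mm
δ_BC = 35680·817/(823.7·102000) = 0.347 mm
δ_CD = 30500·701/(739.2·102000) = 0.2836 mm
δ = Σδ_i = 0.779 mm.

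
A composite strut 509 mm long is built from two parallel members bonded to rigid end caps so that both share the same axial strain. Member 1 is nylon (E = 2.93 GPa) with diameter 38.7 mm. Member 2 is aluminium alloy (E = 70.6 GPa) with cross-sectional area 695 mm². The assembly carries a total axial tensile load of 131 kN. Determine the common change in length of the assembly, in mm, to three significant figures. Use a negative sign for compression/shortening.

A_1 = 1176 mm².
Equal strain + equilibrium ⇒ each member carries load in proportion to AE: A₁E₁ = 3447000 N, A₂E₂ = 49070000 N, ΣAE = 52510000 N.
δ = PL/ΣAE = 131000·509/52510000 = 1.27 mm.

1.27 mm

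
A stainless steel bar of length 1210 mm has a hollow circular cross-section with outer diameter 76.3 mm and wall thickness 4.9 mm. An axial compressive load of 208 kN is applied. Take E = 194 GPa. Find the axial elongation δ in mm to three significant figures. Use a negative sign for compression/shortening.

A = 1099 mm².
δ_mech = NL/(AE) = -208000·1210/(1099·194000) = -1.18 mm.

-1.18 mm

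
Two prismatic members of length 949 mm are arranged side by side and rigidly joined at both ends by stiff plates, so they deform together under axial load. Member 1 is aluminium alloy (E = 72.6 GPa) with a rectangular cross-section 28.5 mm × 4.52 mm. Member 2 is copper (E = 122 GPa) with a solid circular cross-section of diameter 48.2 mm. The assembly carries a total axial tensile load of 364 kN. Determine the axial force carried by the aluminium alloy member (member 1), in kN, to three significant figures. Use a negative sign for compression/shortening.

A_1 = 128.8 mm².
A_2 = 1825 mm².
Equal strain + equilibrium ⇒ each member carries load in proportion to AE: A₁E₁ = 9352000 N, A₂E₂ = 222600000 N, ΣAE = 232000000 N.
F₁ = P·A₁E₁/ΣAE = 364000·9352000/232000000 = 14680 N.

14.7 kN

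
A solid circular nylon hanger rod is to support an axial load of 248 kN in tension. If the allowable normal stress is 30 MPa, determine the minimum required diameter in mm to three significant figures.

103 mm

Required area A ≥ P/σ_allow = 248000/30 = 8267 mm².
For a solid circular section, d ≥ √(4A/π) = 102.6 mm.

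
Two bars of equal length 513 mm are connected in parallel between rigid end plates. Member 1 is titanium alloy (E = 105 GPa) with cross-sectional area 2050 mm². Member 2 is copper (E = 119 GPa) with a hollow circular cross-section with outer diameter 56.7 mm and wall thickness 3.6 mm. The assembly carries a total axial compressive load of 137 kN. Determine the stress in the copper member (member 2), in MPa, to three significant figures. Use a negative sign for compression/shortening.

A_2 = 600.5 mm².
Equal strain + equilibrium ⇒ each member carries load in proportion to AE: A₁E₁ = 215200000 N, A₂E₂ = 71470000 N, ΣAE = 286700000 N.
σ₂ = P·E₂/ΣAE = -137000·119000/286700000 = -56.86 MPa.

-56.9 MPa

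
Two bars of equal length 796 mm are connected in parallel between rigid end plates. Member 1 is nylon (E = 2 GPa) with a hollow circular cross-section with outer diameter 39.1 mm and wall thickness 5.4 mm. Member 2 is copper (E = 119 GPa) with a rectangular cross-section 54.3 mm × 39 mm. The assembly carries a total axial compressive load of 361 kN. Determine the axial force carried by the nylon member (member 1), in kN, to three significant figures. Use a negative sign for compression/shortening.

A_1 = 571.7 mm².
A_2 = 2118 mm².
Equal strain + equilibrium ⇒ each member carries load in proportion to AE: A₁E₁ = 1143000 N, A₂E₂ = 252000000 N, ΣAE = 253100000 N.
F₁ = P·A₁E₁/ΣAE = -361000·1143000/253100000 = -1631 N.

-1.63 kN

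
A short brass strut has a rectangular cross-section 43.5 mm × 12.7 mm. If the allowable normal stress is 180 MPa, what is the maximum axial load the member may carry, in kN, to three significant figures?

99.4 kN

A = 552.4 mm².
P_max = σ_allow · A = 180 · 552.4 = 99440 N = 99.44 kN.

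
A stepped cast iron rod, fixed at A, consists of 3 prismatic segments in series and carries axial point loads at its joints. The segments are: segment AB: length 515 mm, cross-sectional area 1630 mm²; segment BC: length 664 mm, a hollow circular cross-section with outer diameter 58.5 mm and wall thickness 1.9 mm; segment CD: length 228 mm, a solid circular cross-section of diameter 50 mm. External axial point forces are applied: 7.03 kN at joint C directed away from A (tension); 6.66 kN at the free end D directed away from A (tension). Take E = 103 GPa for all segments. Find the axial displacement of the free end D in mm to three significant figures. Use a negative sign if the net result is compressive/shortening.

0.311 mm

Internal axial forces (sectioning from the free end, tension +): N_CD = 6.66 kN, N_BC = 13.69 kN, N_AB = 13.69 kN.
A_BC = 337.8 mm².
A_CD = 1963 mm².
δ_AB = 13690·515/(1630·103000) = 0.04199 mm
δ_BC = 13690·664/(337.8·103000) = 0.2612 mm
δ_CD = 6660·228/(1963·103000) = 0.007508 mm
δ = Σδ_i = 0.3107 mm.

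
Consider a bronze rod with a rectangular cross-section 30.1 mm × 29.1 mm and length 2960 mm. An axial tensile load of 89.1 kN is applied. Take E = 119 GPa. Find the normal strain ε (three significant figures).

A = 875.9 mm².
σ = N/A = 101.7 MPa; ε = σ/E = 101.7/119000 = 8.548e-04.

8.55e-04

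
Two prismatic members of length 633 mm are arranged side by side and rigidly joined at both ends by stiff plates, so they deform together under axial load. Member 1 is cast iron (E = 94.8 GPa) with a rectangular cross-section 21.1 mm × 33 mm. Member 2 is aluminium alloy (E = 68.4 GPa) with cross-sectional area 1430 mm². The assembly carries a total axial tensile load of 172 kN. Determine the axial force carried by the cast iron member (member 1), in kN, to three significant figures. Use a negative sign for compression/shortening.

69.3 kN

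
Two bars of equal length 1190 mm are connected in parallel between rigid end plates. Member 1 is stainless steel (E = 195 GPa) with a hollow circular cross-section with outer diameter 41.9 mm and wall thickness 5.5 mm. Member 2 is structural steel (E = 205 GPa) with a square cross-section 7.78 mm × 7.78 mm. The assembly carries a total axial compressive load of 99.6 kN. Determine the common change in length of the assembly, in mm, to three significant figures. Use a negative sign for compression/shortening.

-0.878 mm

A_1 = 628.9 mm².
A_2 = 60.53 mm².
Equal strain + equilibrium ⇒ each member carries load in proportion to AE: A₁E₁ = 122600000 N, A₂E₂ = 12410000 N, ΣAE = 135100000 N.
δ = PL/ΣAE = -99600·1190/135100000 = -0.8776 mm.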